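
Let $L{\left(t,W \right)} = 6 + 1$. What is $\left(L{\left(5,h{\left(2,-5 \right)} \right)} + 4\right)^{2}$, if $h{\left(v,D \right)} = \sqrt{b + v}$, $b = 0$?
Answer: $121$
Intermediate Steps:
$h{\left(v,D \right)} = \sqrt{v}$ ($h{\left(v,D \right)} = \sqrt{0 + v} = \sqrt{v}$)
$L{\left(t,W \right)} = 7$
$\left(L{\left(5,h{\left(2,-5 \right)} \right)} + 4\right)^{2} = \left(7 + 4\right)^{2} = 11^{2} = 121$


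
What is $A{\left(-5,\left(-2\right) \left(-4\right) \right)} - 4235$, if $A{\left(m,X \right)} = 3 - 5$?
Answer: $-4237$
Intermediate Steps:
$A{\left(m,X \right)} = -2$
$A{\left(-5,\left(-2\right) \left(-4\right) \right)} - 4235 = -2 - 4235 = -4237$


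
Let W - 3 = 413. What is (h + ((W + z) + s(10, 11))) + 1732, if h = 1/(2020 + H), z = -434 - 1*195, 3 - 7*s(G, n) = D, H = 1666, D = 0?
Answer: 39204303/25802 ≈ 1519.4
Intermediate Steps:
s(G, n) = 3/7 (s(G, n) = 3/7 - ⅐*0 = 3/7 + 0 = 3/7)
W = 416 (W = 3 + 413 = 416)
z = -629 (z = -434 - 195 = -629)
h = 1/3686 (h = 1/(2020 + 1666) = 1/3686 ≈ 0.00027130)
(h + ((W + z) + s(10, 11))) + 1732 = (1/3686 + ((416 - 629) + 3/7)) + 1732 = (1/3686 + (-213 + 3/7)) + 1732 = (1/3686 - 1488/7) + 1732 = -5484761/25802 + 1732 = 39204303/25802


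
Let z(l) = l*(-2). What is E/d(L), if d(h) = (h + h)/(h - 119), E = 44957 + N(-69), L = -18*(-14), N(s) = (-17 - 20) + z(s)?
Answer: 428051/36 ≈ 11890.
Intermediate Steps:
z(l) = -2*l
N(s) = -37 - 2*s (N(s) = (-17 - 20) - 2*s = -37 - 2*s)
L = 252
E = 45058 (E = 44957 + (-37 - 2*(-69)) = 44957 + (-37 + 138) = 44957 + 101 = 45058)
d(h) = 2*h/(-119 + h) (d(h) = (2*h)/(-119 + h) = 2*h/(-119 + h))
E/d(L) = 45058/((2*252/(-119 + 252))) = 45058/((2*252/133)) = 45058/((2*252*(1/133))) = 45058/(72/19) = 45058*(19/72) = 428051/36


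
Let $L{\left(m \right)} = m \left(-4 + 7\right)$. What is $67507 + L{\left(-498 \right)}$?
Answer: $66013$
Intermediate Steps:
$L{\left(m \right)} = 3 m$ ($L{\left(m \right)} = m 3 = 3 m$)
$67507 + L{\left(-498 \right)} = 67507 + 3 \left(-498\right) = 67507 - 1494 = 66013$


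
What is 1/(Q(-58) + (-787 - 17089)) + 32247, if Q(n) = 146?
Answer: 571739309/17730 ≈ 32247.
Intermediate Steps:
1/(Q(-58) + (-787 - 17089)) + 32247 = 1/(146 + (-787 - 17089)) + 32247 = 1/(146 - 17876) + 32247 = 1/(-17730) + 32247 = -1/17730 + 32247 = 571739309/17730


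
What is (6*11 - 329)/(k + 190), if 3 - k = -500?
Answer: -263/693 ≈ -0.37951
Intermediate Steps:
k = 503 (k = 3 - 1*(-500) = 3 + 500 = 503)
(6*11 - 329)/(k + 190) = (6*11 - 329)/(503 + 190) = (66 - 329)/693 = -263*1/693 = -263/693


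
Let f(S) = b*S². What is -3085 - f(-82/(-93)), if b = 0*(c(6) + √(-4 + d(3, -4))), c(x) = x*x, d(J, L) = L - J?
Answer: -3085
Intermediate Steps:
c(x) = x²
b = 0 (b = 0*(6² + √(-4 + (-4 - 1*3))) = 0*(36 + √(-4 + (-4 - 3))) = 0*(36 + √(-4 - 7)) = 0*(36 + √(-11)) = 0*(36 + I*√11) = 0)
f(S) = 0 (f(S) = 0*S² = 0)
-3085 - f(-82/(-93)) = -3085 - 1*0 = -3085 + 0 = -3085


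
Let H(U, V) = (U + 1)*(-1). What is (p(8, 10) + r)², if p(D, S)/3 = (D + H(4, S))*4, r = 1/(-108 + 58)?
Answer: 3236401/2500 ≈ 1294.6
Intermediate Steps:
H(U, V) = -1 - U (H(U, V) = (1 + U)*(-1) = -1 - U)
r = -1/50 (r = 1/(-50) = -1/50 ≈ -0.020000)
p(D, S) = -60 + 12*D (p(D, S) = 3*((D + (-1 - 1*4))*4) = 3*((D + (-1 - 4))*4) = 3*((D - 5)*4) = 3*((-5 + D)*4) = 3*(-20 + 4*D) = -60 + 12*D)
(p(8, 10) + r)² = ((-60 + 12*8) - 1/50)² = ((-60 + 96) - 1/50)² = (36 - 1/50)² = (1799/50)² = 3236401/2500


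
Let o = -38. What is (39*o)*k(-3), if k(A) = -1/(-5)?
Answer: -1482/5 ≈ -296.40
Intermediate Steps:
k(A) = ⅕ (k(A) = -1*(-⅕) = ⅕)
(39*o)*k(-3) = (39*(-38))*(⅕) = -1482*⅕ = -1482/5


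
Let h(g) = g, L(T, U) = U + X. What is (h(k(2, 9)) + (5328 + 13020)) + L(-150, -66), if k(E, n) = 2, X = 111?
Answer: 18395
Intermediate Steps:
L(T, U) = 111 + U (L(T, U) = U + 111 = 111 + U)
(h(k(2, 9)) + (5328 + 13020)) + L(-150, -66) = (2 + (5328 + 13020)) + (111 - 66) = (2 + 18348) + 45 = 18350 + 45 = 18395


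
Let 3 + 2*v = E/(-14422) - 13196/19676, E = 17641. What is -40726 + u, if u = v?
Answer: -5778700139447/141883636 ≈ -40728.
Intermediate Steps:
v = -347179711/141883636 (v = -3/2 + (17641/(-14422) - 13196/19676)/2 = -3/2 + (17641*(-1/14422) - 13196*1/19676)/2 = -3/2 + (-17641/14422 - 3299/4919)/2 = -3/2 + (½)*(-134354257/70941818) = -3/2 - 134354257/141883636 = -347179711/141883636 ≈ -2.4469)
u = -347179711/141883636 ≈ -2.4469
-40726 + u = -40726 - 347179711/141883636 = -5778700139447/141883636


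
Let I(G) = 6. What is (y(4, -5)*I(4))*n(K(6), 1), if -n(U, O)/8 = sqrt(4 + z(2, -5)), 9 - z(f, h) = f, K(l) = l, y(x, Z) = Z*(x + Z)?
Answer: -240*sqrt(11) ≈ -795.99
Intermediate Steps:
y(x, Z) = Z*(Z + x)
z(f, h) = 9 - f
n(U, O) = -8*sqrt(11) (n(U, O) = -8*sqrt(4 + (9 - 1*2)) = -8*sqrt(4 + (9 - 2)) = -8*sqrt(4 + 7) = -8*sqrt(11))
(y(4, -5)*I(4))*n(K(6), 1) = (-5*(-5 + 4)*6)*(-8*sqrt(11)) = (-5*(-1)*6)*(-8*sqrt(11)) = (5*6)*(-8*sqrt(11)) = 30*(-8*sqrt(11)) = -240*sqrt(11)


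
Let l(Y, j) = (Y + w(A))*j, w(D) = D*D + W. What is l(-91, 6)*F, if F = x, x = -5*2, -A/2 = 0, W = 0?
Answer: 5460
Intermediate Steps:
A = 0 (A = -2*0 = 0)
w(D) = D**2 (w(D) = D*D + 0 = D**2 + 0 = D**2)
l(Y, j) = Y*j (l(Y, j) = (Y + 0**2)*j = (Y + 0)*j = Y*j)
x = -10
F = -10
l(-91, 6)*F = -91*6*(-10) = -546*(-10) = 5460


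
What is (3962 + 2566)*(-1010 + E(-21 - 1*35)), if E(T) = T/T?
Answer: -6586752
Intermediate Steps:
E(T) = 1
(3962 + 2566)*(-1010 + E(-21 - 1*35)) = (3962 + 2566)*(-1010 + 1) = 6528*(-1009) = -6586752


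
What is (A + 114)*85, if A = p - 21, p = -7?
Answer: 7310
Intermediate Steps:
A = -28 (A = -7 - 21 = -28)
(A + 114)*85 = (-28 + 114)*85 = 86*85 = 7310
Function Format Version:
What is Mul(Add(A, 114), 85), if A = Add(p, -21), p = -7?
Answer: 7310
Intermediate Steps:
A = -28 (A = Add(-7, -21) = -28)
Mul(Add(A, 114), 85) = Mul(Add(-28, 114), 85) = Mul(86, 85) = 7310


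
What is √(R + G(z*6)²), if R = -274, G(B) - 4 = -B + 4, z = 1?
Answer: 3*I*√30 ≈ 16.432*I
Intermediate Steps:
G(B) = 8 - B (G(B) = 4 + (-B + 4) = 4 + (4 - B) = 8 - B)
√(R + G(z*6)²) = √(-274 + (8 - 6)²) = √(-274 + 2²) = √(-274 + 4) = √(-270) = 3*I*√30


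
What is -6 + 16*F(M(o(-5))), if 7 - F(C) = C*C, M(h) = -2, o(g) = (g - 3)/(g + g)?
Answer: 42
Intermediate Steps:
o(g) = (-3 + g)/(2*g) (o(g) = (-3 + g)/((2*g)) = (-3 + g)*(1/(2*g)) = (-3 + g)/(2*g))
F(C) = 7 - C² (F(C) = 7 - C*C = 7 - C²)
-6 + 16*F(M(o(-5))) = -6 + 16*(7 - 1*(-2)²) = -6 + 16*(7 - 1*4) = -6 + 16*(7 - 4) = -6 + 16*3 = -6 + 48 = 42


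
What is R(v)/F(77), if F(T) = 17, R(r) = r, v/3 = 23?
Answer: 69/17 ≈ 4.0588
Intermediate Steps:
v = 69 (v = 3*23 = 69)
R(v)/F(77) = 69/17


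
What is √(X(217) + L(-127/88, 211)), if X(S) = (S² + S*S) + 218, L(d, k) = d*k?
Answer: √182161122/44 ≈ 306.74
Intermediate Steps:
X(S) = 218 + 2*S² (X(S) = (S² + S²) + 218 = 2*S² + 218 = 218 + 2*S²)
√(X(217) + L(-127/88, 211)) = √((218 + 2*217²) - 127/88*211) = √((218 + 2*47089) - 127*1/88*211) = √((218 + 94178) - 127/88*211) = √(94396 - 26797/88) = √(8280051/88) = √182161122/44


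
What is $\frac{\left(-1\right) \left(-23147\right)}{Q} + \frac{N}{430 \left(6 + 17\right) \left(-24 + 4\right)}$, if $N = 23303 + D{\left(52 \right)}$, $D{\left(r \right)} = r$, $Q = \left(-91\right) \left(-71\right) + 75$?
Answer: $\frac{643289}{187910} \approx 3.4234$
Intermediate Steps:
$Q = 6536$ ($Q = 6461 + 75 = 6536$)
$N = 23355$ ($N = 23303 + 52 = 23355$)
$\frac{\left(-1\right) \left(-23147\right)}{Q} + \frac{N}{430 \left(6 + 17\right) \left(-24 + 4\right)} = \frac{\left(-1\right) \left(-23147\right)}{6536} + \frac{23355}{430 \left(6 + 17\right) \left(-24 + 4\right)} = 23147 \cdot \frac{1}{6536} + \frac{23355}{430 \cdot 23 \left(-20\right)} = \frac{23147}{6536} + \frac{23355}{430 \left(-460\right)} = \frac{23147}{6536} + \frac{23355}{-197800} = \frac{23147}{6536} + 23355 \left(- \frac{1}{197800}\right) = \frac{23147}{6536} - \frac{4671}{39560} = \frac{643289}{187910}$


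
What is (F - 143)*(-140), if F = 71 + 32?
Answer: 5600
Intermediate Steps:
F = 103
(F - 143)*(-140) = (103 - 143)*(-140) = -40*(-140) = 5600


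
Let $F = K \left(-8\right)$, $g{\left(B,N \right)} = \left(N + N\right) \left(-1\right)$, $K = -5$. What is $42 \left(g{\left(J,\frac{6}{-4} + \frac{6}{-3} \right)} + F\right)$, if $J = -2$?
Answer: $1974$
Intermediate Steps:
$g{\left(B,N \right)} = - 2 N$ ($g{\left(B,N \right)} = 2 N \left(-1\right) = - 2 N$)
$F = 40$ ($F = \left(-5\right) \left(-8\right) = 40$)
$42 \left(g{\left(J,\frac{6}{-4} + \frac{6}{-3} \right)} + F\right) = 42 \left(- 2 \left(\frac{6}{-4} + \frac{6}{-3}\right) + 40\right) = 42 \left(- 2 \left(6 \left(- \frac{1}{4}\right) + 6 \left(- \frac{1}{3}\right)\right) + 40\right) = 42 \left(- 2 \left(- \frac{3}{2} - 2\right) + 40\right) = 42 \left(\left(-2\right) \left(- \frac{7}{2}\right) + 40\right) = 42 \left(7 + 40\right) = 42 \cdot 47 = 1974$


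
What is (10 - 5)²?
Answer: 25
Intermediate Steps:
(10 - 5)² = 5² = 25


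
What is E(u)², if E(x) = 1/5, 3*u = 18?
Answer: 1/25 ≈ 0.040000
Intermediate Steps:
u = 6 (u = (⅓)*18 = 6)
E(x) = ⅕
E(u)² = (⅕)² = 1/25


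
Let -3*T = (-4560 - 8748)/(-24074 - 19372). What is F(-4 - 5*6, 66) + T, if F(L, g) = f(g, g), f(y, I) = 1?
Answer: 19505/21723 ≈ 0.89790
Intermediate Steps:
F(L, g) = 1
T = -2218/21723 (T = -(-4560 - 8748)/(3*(-24074 - 19372)) = -(-4436)/(-43446) = -(-4436)*(-1)/43446 = -⅓*2218/7241 = -2218/21723 ≈ -0.10210)
F(-4 - 5*6, 66) + T = 1 - 2218/21723 = 19505/21723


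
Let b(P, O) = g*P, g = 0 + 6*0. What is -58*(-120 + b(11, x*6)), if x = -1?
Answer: 6960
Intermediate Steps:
g = 0 (g = 0 + 0 = 0)
b(P, O) = 0 (b(P, O) = 0*P = 0)
-58*(-120 + b(11, x*6)) = -58*(-120 + 0) = -58*(-120) = 6960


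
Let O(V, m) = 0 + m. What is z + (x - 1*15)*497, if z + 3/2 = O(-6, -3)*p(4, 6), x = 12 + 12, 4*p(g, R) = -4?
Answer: 8949/2 ≈ 4474.5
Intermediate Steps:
p(g, R) = -1 (p(g, R) = (1/4)*(-4) = -1)
O(V, m) = m
x = 24
z = 3/2 (z = -3/2 - 3*(-1) = -3/2 + 3 = 3/2 ≈ 1.5000)
z + (x - 1*15)*497 = 3/2 + (24 - 1*15)*497 = 3/2 + (24 - 15)*497 = 3/2 + 9*497 = 3/2 + 4473 = 8949/2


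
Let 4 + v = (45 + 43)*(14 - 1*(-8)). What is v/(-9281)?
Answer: -1932/9281 ≈ -0.20817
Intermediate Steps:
v = 1932 (v = -4 + (45 + 43)*(14 - 1*(-8)) = -4 + 88*(14 + 8) = -4 + 88*22 = -4 + 1936 = 1932)
v/(-9281) = 1932/(-9281) = 1932*(-1/9281) = -1932/9281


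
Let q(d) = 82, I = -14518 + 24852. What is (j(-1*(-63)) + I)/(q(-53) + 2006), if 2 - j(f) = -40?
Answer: 1297/261 ≈ 4.9693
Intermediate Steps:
I = 10334
j(f) = 42 (j(f) = 2 - 1*(-40) = 2 + 40 = 42)
(j(-1*(-63)) + I)/(q(-53) + 2006) = (42 + 10334)/(82 + 2006) = 10376/2088 = 10376*(1/2088) = 1297/261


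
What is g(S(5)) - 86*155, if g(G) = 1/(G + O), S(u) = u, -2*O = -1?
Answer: -146628/11 ≈ -13330.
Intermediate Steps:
O = ½ (O = -½*(-1) = ½ ≈ 0.50000)
g(G) = 1/(½ + G) (g(G) = 1/(G + ½) = 1/(½ + G))
g(S(5)) - 86*155 = 2/(1 + 2*5) - 86*155 = 2/(1 + 10) - 13330 = 2/11 - 13330 = -146628/11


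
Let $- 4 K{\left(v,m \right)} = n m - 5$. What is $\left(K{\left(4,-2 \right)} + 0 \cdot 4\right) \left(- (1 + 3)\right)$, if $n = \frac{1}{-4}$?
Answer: $- \frac{9}{2} \approx -4.5$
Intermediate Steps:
$n = - \frac{1}{4} \approx -0.25$
$K{\left(v,m \right)} = \frac{5}{4} + \frac{m}{16}$ ($K{\left(v,m \right)} = - \frac{- \frac{m}{4} - 5}{4} = - \frac{-5 - \frac{m}{4}}{4} = \frac{5}{4} + \frac{m}{16}$)
$\left(K{\left(4,-2 \right)} + 0 \cdot 4\right) \left(- (1 + 3)\right) = \left(\left(\frac{5}{4} + \frac{1}{16} \left(-2\right)\right) + 0 \cdot 4\right) \left(- (1 + 3)\right) = \left(\left(\frac{5}{4} - \frac{1}{8}\right) + 0\right) \left(\left(-1\right) 4\right) = \left(\frac{9}{8} + 0\right) \left(-4\right) = \frac{9}{8} \left(-4\right) = - \frac{9}{2}$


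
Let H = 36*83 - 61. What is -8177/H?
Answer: -8177/2927 ≈ -2.7936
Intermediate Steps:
H = 2927 (H = 2988 - 61 = 2927)
-8177/H = -8177/2927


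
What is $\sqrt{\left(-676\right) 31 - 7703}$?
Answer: $i \sqrt{28659} \approx 169.29 i$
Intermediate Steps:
$\sqrt{\left(-676\right) 31 - 7703} = \sqrt{-20956 - 7703} = \sqrt{-28659} = i \sqrt{28659}$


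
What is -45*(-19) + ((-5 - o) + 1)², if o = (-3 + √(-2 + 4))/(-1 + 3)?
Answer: 3447/4 + 5*√2/2 ≈ 865.29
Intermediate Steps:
o = -3/2 + √2/2 (o = (-3 + √2)/2 = (-3 + √2)*(½) = -3/2 + √2/2 ≈ -0.79289)
-45*(-19) + ((-5 - o) + 1)² = -45*(-19) + ((-5 - (-3/2 + √2/2)) + 1)² = 855 + ((-5 + (3/2 - √2/2)) + 1)² = 855 + ((-7/2 - √2/2) + 1)² = 855 + (-5/2 - √2/2)²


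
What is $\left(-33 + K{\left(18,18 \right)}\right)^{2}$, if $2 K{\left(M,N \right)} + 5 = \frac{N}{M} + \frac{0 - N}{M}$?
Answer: $\frac{5041}{4} \approx 1260.3$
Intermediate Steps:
$K{\left(M,N \right)} = - \frac{5}{2}$ ($K{\left(M,N \right)} = - \frac{5}{2} + \frac{\frac{N}{M} + \frac{0 - N}{M}}{2} = - \frac{5}{2} + \frac{\frac{N}{M} + \frac{\left(-1\right) N}{M}}{2} = - \frac{5}{2} + \frac{\frac{N}{M} - \frac{N}{M}}{2} = - \frac{5}{2} + \frac{1}{2} \cdot 0 = - \frac{5}{2} + 0 = - \frac{5}{2}$)
$\left(-33 + K{\left(18,18 \right)}\right)^{2} = \left(-33 - \frac{5}{2}\right)^{2} = \left(- \frac{71}{2}\right)^{2} = \frac{5041}{4}$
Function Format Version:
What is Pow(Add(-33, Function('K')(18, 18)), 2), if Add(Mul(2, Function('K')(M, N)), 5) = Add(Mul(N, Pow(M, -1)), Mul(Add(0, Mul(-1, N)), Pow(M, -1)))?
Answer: Rational(5041, 4) ≈ 1260.3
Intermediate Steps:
Function('K')(M, N) = Rational(-5, 2) (Function('K')(M, N) = Add(Rational(-5, 2), Mul(Rational(1, 2), Add(Mul(N, Pow(M, -1)), Mul(Add(0, Mul(-1, N)), Pow(M, -1))))) = Add(Rational(-5, 2), Mul(Rational(1, 2), Add(Mul(N, Pow(M, -1)), Mul(Mul(-1, N), Pow(M, -1))))) = Add(Rational(-5, 2), Mul(Rational(1, 2), Add(Mul(N, Pow(M, -1)), Mul(-1, N, Pow(M, -1))))) = Add(Rational(-5, 2), Mul(Rational(1, 2), 0)) = Add(Rational(-5, 2), 0) = Rational(-5, 2))
Pow(Add(-33, Function('K')(18, 18)), 2) = Pow(Add(-33, Rational(-5, 2)), 2) = Pow(Rational(-71, 2), 2) = Rational(5041, 4)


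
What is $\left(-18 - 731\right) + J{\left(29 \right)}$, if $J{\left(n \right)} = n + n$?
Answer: $-691$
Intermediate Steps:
$J{\left(n \right)} = 2 n$
$\left(-18 - 731\right) + J{\left(29 \right)} = \left(-18 - 731\right) + 2 \cdot 29 = -749 + 58 = -691$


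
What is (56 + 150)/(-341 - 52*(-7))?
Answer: 206/23 ≈ 8.9565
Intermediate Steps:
(56 + 150)/(-341 - 52*(-7)) = 206/(-341 + 364) = 206/23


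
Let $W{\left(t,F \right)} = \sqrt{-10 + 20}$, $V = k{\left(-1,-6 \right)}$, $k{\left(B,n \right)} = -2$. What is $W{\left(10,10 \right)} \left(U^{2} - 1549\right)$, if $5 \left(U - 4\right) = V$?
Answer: $- \frac{38401 \sqrt{10}}{25} \approx -4857.4$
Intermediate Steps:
$V = -2$
$U = \frac{18}{5}$ ($U = 4 + \frac{1}{5} \left(-2\right) = 4 - \frac{2}{5} = \frac{18}{5} \approx 3.6$)
$W{\left(t,F \right)} = \sqrt{10}$
$W{\left(10,10 \right)} \left(U^{2} - 1549\right) = \sqrt{10} \left(\left(\frac{18}{5}\right)^{2} - 1549\right) = \sqrt{10} \left(\frac{324}{25} - 1549\right) = \sqrt{10} \left(- \frac{38401}{25}\right) = - \frac{38401 \sqrt{10}}{25}$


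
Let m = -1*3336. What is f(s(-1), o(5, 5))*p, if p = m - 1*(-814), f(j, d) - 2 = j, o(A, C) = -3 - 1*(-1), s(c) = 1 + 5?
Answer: -20176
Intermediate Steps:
m = -3336
s(c) = 6
o(A, C) = -2 (o(A, C) = -3 + 1 = -2)
f(j, d) = 2 + j
p = -2522 (p = -3336 - 1*(-814) = -3336 + 814 = -2522)
f(s(-1), o(5, 5))*p = (2 + 6)*(-2522) = 8*(-2522) = -20176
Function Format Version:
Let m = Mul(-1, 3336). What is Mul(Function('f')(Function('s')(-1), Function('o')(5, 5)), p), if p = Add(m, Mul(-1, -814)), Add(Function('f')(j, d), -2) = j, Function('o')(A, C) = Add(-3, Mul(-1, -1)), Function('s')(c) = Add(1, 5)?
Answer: -20176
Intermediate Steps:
m = -3336
Function('s')(c) = 6
Function('o')(A, C) = -2 (Function('o')(A, C) = Add(-3, 1) = -2)
Function('f')(j, d) = Add(2, j)
p = -2522 (p = Add(-3336, Mul(-1, -814)) = Add(-3336, 814) = -2522)
Mul(Function('f')(Function('s')(-1), Function('o')(5, 5)), p) = Mul(Add(2, 6), -2522) = Mul(8, -2522) = -20176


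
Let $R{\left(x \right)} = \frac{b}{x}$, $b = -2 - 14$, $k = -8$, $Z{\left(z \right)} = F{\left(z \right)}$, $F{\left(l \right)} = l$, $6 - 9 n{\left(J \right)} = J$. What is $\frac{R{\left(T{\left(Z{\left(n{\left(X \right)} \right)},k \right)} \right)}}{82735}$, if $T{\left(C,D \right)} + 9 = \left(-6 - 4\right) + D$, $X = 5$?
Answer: $\frac{16}{2233845} \approx 7.1625 \cdot 10^{-6}$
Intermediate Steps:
$n{\left(J \right)} = \frac{2}{3} - \frac{J}{9}$
$Z{\left(z \right)} = z$
$T{\left(C,D \right)} = -19 + D$ ($T{\left(C,D \right)} = -9 + \left(\left(-6 - 4\right) + D\right) = -9 + \left(-10 + D\right) = -19 + D$)
$b = -16$ ($b = -2 - 14 = -16$)
$R{\left(x \right)} = - \frac{16}{x}$
$\frac{R{\left(T{\left(Z{\left(n{\left(X \right)} \right)},k \right)} \right)}}{82735} = \frac{\left(-16\right) \frac{1}{-19 - 8}}{82735} = - \frac{16}{-27} \cdot \frac{1}{82735} = \left(-16\right) \left(- \frac{1}{27}\right) \frac{1}{82735} = \frac{16}{27} \cdot \frac{1}{82735} = \frac{16}{2233845}$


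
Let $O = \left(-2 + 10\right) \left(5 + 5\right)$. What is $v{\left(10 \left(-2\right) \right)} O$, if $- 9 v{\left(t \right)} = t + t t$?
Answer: $- \frac{30400}{9} \approx -3377.8$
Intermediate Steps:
$O = 80$ ($O = 8 \cdot 10 = 80$)
$v{\left(t \right)} = - \frac{t}{9} - \frac{t^{2}}{9}$ ($v{\left(t \right)} = - \frac{t + t t}{9} = - \frac{t + t^{2}}{9} = - \frac{t}{9} - \frac{t^{2}}{9}$)
$v{\left(10 \left(-2\right) \right)} O = - \frac{10 \left(-2\right) \left(1 + 10 \left(-2\right)\right)}{9} \cdot 80 = \left(- \frac{1}{9}\right) \left(-20\right) \left(1 - 20\right) 80 = \left(- \frac{1}{9}\right) \left(-20\right) \left(-19\right) 80 = \left(- \frac{380}{9}\right) 80 = - \frac{30400}{9}$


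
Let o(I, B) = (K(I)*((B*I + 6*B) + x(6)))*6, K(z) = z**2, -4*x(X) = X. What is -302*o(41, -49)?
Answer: 7019442474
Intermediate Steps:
x(X) = -X/4
o(I, B) = 6*I**2*(-3/2 + 6*B + B*I) (o(I, B) = (I**2*((B*I + 6*B) - 1/4*6))*6 = (I**2*((6*B + B*I) - 3/2))*6 = (I**2*(-3/2 + 6*B + B*I))*6 = 6*I**2*(-3/2 + 6*B + B*I))
-302*o(41, -49) = -302*41**2*(-9 + 36*(-49) + 6*(-49)*41) = -507662*(-9 - 1764 - 12054) = -507662*(-13827) = -302*(-23243187) = 7019442474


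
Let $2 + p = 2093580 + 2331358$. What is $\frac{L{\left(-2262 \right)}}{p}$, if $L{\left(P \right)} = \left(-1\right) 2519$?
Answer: $- \frac{2519}{4424936} \approx -0.00056927$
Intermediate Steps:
$L{\left(P \right)} = -2519$
$p = 4424936$ ($p = -2 + \left(2093580 + 2331358\right) = -2 + 4424938 = 4424936$)
$\frac{L{\left(-2262 \right)}}{p} = - \frac{2519}{4424936}$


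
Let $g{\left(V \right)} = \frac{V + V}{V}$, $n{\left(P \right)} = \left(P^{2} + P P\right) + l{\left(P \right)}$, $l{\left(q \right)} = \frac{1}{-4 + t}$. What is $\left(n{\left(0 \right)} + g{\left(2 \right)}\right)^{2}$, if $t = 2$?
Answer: $\frac{9}{4} \approx 2.25$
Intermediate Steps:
$l{\left(q \right)} = - \frac{1}{2}$ ($l{\left(q \right)} = \frac{1}{-4 + 2} = \frac{1}{-2} = - \frac{1}{2}$)
$n{\left(P \right)} = - \frac{1}{2} + 2 P^{2}$ ($n{\left(P \right)} = \left(P^{2} + P P\right) - \frac{1}{2} = \left(P^{2} + P^{2}\right) - \frac{1}{2} = 2 P^{2} - \frac{1}{2} = - \frac{1}{2} + 2 P^{2}$)
$g{\left(V \right)} = 2$ ($g{\left(V \right)} = \frac{2 V}{V} = 2$)
$\left(n{\left(0 \right)} + g{\left(2 \right)}\right)^{2} = \left(\left(- \frac{1}{2} + 2 \cdot 0^{2}\right) + 2\right)^{2} = \left(\left(- \frac{1}{2} + 2 \cdot 0\right) + 2\right)^{2} = \left(\left(- \frac{1}{2} + 0\right) + 2\right)^{2} = \left(- \frac{1}{2} + 2\right)^{2} = \left(\frac{3}{2}\right)^{2} = \frac{9}{4}$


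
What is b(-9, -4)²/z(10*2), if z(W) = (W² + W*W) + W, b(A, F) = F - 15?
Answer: 361/820 ≈ 0.44024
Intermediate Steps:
b(A, F) = -15 + F
z(W) = W + 2*W² (z(W) = (W² + W²) + W = 2*W² + W = W + 2*W²)
b(-9, -4)²/z(10*2) = (-15 - 4)²/(((10*2)*(1 + 2*(10*2)))) = (-19)²/((20*(1 + 2*20))) = 361/((20*(1 + 40))) = 361/((20*41)) = 361/820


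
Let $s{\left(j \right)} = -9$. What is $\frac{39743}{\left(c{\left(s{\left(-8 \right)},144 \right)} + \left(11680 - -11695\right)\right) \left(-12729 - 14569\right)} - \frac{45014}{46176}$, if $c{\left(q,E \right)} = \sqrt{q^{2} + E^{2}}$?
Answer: $- \frac{20981807507843593}{21522060756105312} + \frac{357687 \sqrt{257}}{14914803018784} \approx -0.9749$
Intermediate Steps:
$c{\left(q,E \right)} = \sqrt{E^{2} + q^{2}}$
$\frac{39743}{\left(c{\left(s{\left(-8 \right)},144 \right)} + \left(11680 - -11695\right)\right) \left(-12729 - 14569\right)} - \frac{45014}{46176} = \frac{39743}{\left(\sqrt{144^{2} + \left(-9\right)^{2}} + \left(11680 - -11695\right)\right) \left(-12729 - 14569\right)} - \frac{45014}{46176} = \frac{39743}{\left(\sqrt{20736 + 81} + \left(11680 + 11695\right)\right) \left(-27298\right)} - \frac{22507}{23088} = \frac{39743}{\left(\sqrt{20817} + 23375\right) \left(-27298\right)} - \frac{22507}{23088} = \frac{39743}{\left(9 \sqrt{257} + 23375\right) \left(-27298\right)} - \frac{22507}{23088} = \frac{39743}{\left(23375 + 9 \sqrt{257}\right) \left(-27298\right)} - \frac{22507}{23088} = \frac{39743}{-638090750 - 245682 \sqrt{257}} - \frac{22507}{23088} = - \frac{22507}{23088} + \frac{39743}{-638090750 - 245682 \sqrt{257}}$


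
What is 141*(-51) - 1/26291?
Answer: -189058582/26291 ≈ -7191.0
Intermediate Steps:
141*(-51) - 1/26291 = -7191 - 1*1/26291 = -7191 - 1/26291 = -189058582/26291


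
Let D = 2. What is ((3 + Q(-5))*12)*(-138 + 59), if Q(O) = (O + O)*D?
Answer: 16116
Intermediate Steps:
Q(O) = 4*O (Q(O) = (O + O)*2 = (2*O)*2 = 4*O)
((3 + Q(-5))*12)*(-138 + 59) = ((3 + 4*(-5))*12)*(-138 + 59) = ((3 - 20)*12)*(-79) = -17*12*(-79) = -204*(-79) = 16116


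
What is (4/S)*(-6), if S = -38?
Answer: 12/19 ≈ 0.63158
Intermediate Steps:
(4/S)*(-6) = (4/(-38))*(-6) = (4*(-1/38))*(-6) = -2/19*(-6) = 12/19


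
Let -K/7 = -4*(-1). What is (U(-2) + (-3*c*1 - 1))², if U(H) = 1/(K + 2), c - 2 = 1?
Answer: 68121/676 ≈ 100.77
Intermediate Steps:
K = -28 (K = -(-28)*(-1) = -7*4 = -28)
c = 3 (c = 2 + 1 = 3)
U(H) = -1/26 (U(H) = 1/(-28 + 2) = 1/(-26) = -1/26)
(U(-2) + (-3*c*1 - 1))² = (-1/26 + (-3*3*1 - 1))² = (-1/26 + (-9*1 - 1))² = (-1/26 + (-9 - 1))² = (-1/26 - 10)² = (-261/26)² = 68121/676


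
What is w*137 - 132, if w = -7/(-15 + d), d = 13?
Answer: 695/2 ≈ 347.50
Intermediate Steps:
w = 7/2 (w = -7/(-15 + 13) = -7/(-2) = -1/2*(-7) = 7/2 ≈ 3.5000)
w*137 - 132 = (7/2)*137 - 132 = 959/2 - 132 = 695/2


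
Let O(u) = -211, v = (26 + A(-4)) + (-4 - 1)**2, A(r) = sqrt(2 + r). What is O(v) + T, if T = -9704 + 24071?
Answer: 14156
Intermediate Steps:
v = 51 + I*sqrt(2) (v = (26 + sqrt(2 - 4)) + (-4 - 1)**2 = (26 + sqrt(-2)) + (-5)**2 = (26 + I*sqrt(2)) + 25 = 51 + I*sqrt(2) ≈ 51.0 + 1.4142*I)
T = 14367
O(v) + T = -211 + 14367 = 14156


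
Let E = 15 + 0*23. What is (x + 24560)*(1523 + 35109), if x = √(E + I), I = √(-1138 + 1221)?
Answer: 899681920 + 36632*√(15 + √83) ≈ 8.9986e+8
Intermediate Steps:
I = √83 ≈ 9.1104
E = 15 (E = 15 + 0 = 15)
x = √(15 + √83) ≈ 4.9102
(x + 24560)*(1523 + 35109) = (√(15 + √83) + 24560)*(1523 + 35109) = (24560 + √(15 + √83))*36632 = 899681920 + 36632*√(15 + √83)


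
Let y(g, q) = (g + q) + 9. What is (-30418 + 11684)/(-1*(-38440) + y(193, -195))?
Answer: -18734/38447 ≈ -0.48727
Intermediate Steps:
y(g, q) = 9 + g + q
(-30418 + 11684)/(-1*(-38440) + y(193, -195)) = (-30418 + 11684)/(-1*(-38440) + (9 + 193 - 195)) = -18734/(38440 + 7) = -18734/38447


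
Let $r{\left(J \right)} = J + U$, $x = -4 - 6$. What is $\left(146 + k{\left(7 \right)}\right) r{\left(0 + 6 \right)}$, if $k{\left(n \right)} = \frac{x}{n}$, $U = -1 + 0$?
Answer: $\frac{5060}{7} \approx 722.86$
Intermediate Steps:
$U = -1$
$x = -10$
$k{\left(n \right)} = - \frac{10}{n}$
$r{\left(J \right)} = -1 + J$ ($r{\left(J \right)} = J - 1 = -1 + J$)
$\left(146 + k{\left(7 \right)}\right) r{\left(0 + 6 \right)} = \left(146 - \frac{10}{7}\right) \left(-1 + \left(0 + 6\right)\right) = \left(146 - \frac{10}{7}\right) \left(-1 + 6\right) = \left(146 - \frac{10}{7}\right) 5 = \frac{1012}{7} \cdot 5 = \frac{5060}{7}$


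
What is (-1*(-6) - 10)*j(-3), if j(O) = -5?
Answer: 20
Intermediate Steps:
(-1*(-6) - 10)*j(-3) = (-1*(-6) - 10)*(-5) = (6 - 10)*(-5) = -4*(-5) = 20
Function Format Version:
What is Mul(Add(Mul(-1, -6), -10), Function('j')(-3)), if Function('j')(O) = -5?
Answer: 20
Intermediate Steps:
Mul(Add(Mul(-1, -6), -10), Function('j')(-3)) = Mul(Add(Mul(-1, -6), -10), -5) = Mul(Add(6, -10), -5) = Mul(-4, -5) = 20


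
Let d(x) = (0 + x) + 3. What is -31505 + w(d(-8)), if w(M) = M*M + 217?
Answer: -31263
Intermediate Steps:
d(x) = 3 + x (d(x) = x + 3 = 3 + x)
w(M) = 217 + M² (w(M) = M² + 217 = 217 + M²)
-31505 + w(d(-8)) = -31505 + (217 + (3 - 8)²) = -31505 + (217 + (-5)²) = -31505 + (217 + 25) = -31505 + 242 = -31263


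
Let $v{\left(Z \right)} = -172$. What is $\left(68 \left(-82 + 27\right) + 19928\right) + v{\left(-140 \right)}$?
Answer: $16016$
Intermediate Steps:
$\left(68 \left(-82 + 27\right) + 19928\right) + v{\left(-140 \right)} = \left(68 \left(-82 + 27\right) + 19928\right) - 172 = \left(68 \left(-55\right) + 19928\right) - 172 = \left(-3740 + 19928\right) - 172 = 16188 - 172 = 16016$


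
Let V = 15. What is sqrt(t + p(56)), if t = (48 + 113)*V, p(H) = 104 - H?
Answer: sqrt(2463) ≈ 49.629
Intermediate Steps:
t = 2415 (t = (48 + 113)*15 = 161*15 = 2415)
sqrt(t + p(56)) = sqrt(2415 + (104 - 1*56)) = sqrt(2415 + (104 - 56)) = sqrt(2415 + 48) = sqrt(2463)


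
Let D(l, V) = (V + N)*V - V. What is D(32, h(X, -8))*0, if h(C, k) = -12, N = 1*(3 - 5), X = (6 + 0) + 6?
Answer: 0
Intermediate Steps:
X = 12 (X = 6 + 6 = 12)
N = -2 (N = 1*(-2) = -2)
D(l, V) = -V + V*(-2 + V) (D(l, V) = (V - 2)*V - V = (-2 + V)*V - V = V*(-2 + V) - V = -V + V*(-2 + V))
D(32, h(X, -8))*0 = -12*(-3 - 12)*0 = -12*(-15)*0 = 180*0 = 0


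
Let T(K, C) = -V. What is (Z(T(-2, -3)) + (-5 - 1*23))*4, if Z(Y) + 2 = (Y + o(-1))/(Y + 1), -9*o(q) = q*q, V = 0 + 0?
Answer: -1084/9 ≈ -120.44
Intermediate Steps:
V = 0
o(q) = -q²/9 (o(q) = -q*q/9 = -q²/9)
T(K, C) = 0 (T(K, C) = -1*0 = 0)
Z(Y) = -2 + (-⅑ + Y)/(1 + Y) (Z(Y) = -2 + (Y - ⅑*(-1)²)/(Y + 1) = -2 + (Y - ⅑*1)/(1 + Y) = -2 + (Y - ⅑)/(1 + Y) = -2 + (-⅑ + Y)/(1 + Y))
(Z(T(-2, -3)) + (-5 - 1*23))*4 = ((-19/9 - 1*0)/(1 + 0) + (-5 - 1*23))*4 = ((-19/9 + 0)/1 + (-5 - 23))*4 = (1*(-19/9) - 28)*4 = (-19/9 - 28)*4 = -271/9*4 = -1084/9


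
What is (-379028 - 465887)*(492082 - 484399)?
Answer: -6491481945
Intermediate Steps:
(-379028 - 465887)*(492082 - 484399) = -844915*7683 = -6491481945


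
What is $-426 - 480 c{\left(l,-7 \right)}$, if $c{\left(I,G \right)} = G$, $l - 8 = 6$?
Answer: $2934$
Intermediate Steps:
$l = 14$ ($l = 8 + 6 = 14$)
$-426 - 480 c{\left(l,-7 \right)} = -426 - -3360 = -426 + 3360 = 2934$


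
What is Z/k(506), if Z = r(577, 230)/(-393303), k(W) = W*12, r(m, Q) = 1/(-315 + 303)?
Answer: 1/28657629792 ≈ 3.4895e-11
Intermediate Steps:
r(m, Q) = -1/12 (r(m, Q) = 1/(-12) = -1/12)
k(W) = 12*W
Z = 1/4719636 (Z = -1/12/(-393303) = -1/12*(-1/393303) = 1/4719636 ≈ 2.1188e-7)
Z/k(506) = 1/(4719636*((12*506))) = (1/4719636)/6072 = (1/4719636)*(1/6072) = 1/28657629792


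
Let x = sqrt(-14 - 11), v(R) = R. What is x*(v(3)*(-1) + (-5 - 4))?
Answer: -60*I ≈ -60.0*I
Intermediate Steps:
x = 5*I (x = sqrt(-25) = 5*I ≈ 5.0*I)
x*(v(3)*(-1) + (-5 - 4)) = (5*I)*(3*(-1) + (-5 - 4)) = (5*I)*(-3 - 9) = (5*I)*(-12) = -60*I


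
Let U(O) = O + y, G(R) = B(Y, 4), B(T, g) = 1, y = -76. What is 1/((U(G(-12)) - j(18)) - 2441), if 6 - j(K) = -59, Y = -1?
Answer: -1/2581 ≈ -0.00038745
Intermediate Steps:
j(K) = 65 (j(K) = 6 - 1*(-59) = 6 + 59 = 65)
G(R) = 1
U(O) = -76 + O (U(O) = O - 76 = -76 + O)
1/((U(G(-12)) - j(18)) - 2441) = 1/(((-76 + 1) - 1*65) - 2441) = 1/((-75 - 65) - 2441) = 1/(-140 - 2441) = 1/(-2581) = -1/2581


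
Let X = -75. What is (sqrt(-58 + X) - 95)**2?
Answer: (95 - I*sqrt(133))**2 ≈ 8892.0 - 2191.2*I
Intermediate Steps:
(sqrt(-58 + X) - 95)**2 = (sqrt(-58 - 75) - 95)**2 = (sqrt(-133) - 95)**2 = (I*sqrt(133) - 95)**2 = (-95 + I*sqrt(133))**2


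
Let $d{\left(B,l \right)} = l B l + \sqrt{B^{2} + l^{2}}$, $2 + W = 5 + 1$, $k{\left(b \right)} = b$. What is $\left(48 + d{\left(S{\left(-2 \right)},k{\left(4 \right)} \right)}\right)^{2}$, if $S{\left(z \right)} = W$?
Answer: $12576 + 896 \sqrt{2} \approx 13843.0$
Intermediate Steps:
$W = 4$ ($W = -2 + \left(5 + 1\right) = -2 + 6 = 4$)
$S{\left(z \right)} = 4$
$d{\left(B,l \right)} = \sqrt{B^{2} + l^{2}} + B l^{2}$ ($d{\left(B,l \right)} = B l l + \sqrt{B^{2} + l^{2}} = B l^{2} + \sqrt{B^{2} + l^{2}} = \sqrt{B^{2} + l^{2}} + B l^{2}$)
$\left(48 + d{\left(S{\left(-2 \right)},k{\left(4 \right)} \right)}\right)^{2} = \left(48 + \left(\sqrt{4^{2} + 4^{2}} + 4 \cdot 4^{2}\right)\right)^{2} = \left(48 + \left(\sqrt{16 + 16} + 4 \cdot 16\right)\right)^{2} = \left(48 + \left(\sqrt{32} + 64\right)\right)^{2} = \left(48 + \left(4 \sqrt{2} + 64\right)\right)^{2} = \left(48 + \left(64 + 4 \sqrt{2}\right)\right)^{2} = \left(112 + 4 \sqrt{2}\right)^{2}$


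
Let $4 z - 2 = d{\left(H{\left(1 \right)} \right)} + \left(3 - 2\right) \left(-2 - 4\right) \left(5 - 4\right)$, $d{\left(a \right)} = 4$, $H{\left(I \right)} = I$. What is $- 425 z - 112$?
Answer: $-112$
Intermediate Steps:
$z = 0$ ($z = \frac{1}{2} + \frac{4 + \left(3 - 2\right) \left(-2 - 4\right) \left(5 - 4\right)}{4} = \frac{1}{2} + \frac{4 + \left(3 - 2\right) \left(\left(-6\right) 1\right)}{4} = \frac{1}{2} + \frac{4 + 1 \left(-6\right)}{4} = \frac{1}{2} + \frac{4 - 6}{4} = \frac{1}{2} + \frac{1}{4} \left(-2\right) = \frac{1}{2} - \frac{1}{2} = 0$)
$- 425 z - 112 = \left(-425\right) 0 - 112 = 0 - 112 = -112$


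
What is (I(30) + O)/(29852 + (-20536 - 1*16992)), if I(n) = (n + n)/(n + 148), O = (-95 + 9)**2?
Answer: -17323/17978 ≈ -0.96357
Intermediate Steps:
O = 7396 (O = (-86)**2 = 7396)
I(n) = 2*n/(148 + n) (I(n) = (2*n)/(148 + n) = 2*n/(148 + n))
(I(30) + O)/(29852 + (-20536 - 1*16992)) = (2*30/(148 + 30) + 7396)/(29852 + (-20536 - 1*16992)) = (2*30/178 + 7396)/(29852 + (-20536 - 16992)) = (2*30*(1/178) + 7396)/(29852 - 37528) = (30/89 + 7396)/(-7676) = (658274/89)*(-1/7676) = -17323/17978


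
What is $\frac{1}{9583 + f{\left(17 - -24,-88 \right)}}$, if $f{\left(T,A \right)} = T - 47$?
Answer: $\frac{1}{9577} \approx 0.00010442$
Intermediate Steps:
$f{\left(T,A \right)} = -47 + T$
$\frac{1}{9583 + f{\left(17 - -24,-88 \right)}} = \frac{1}{9583 + \left(-47 + \left(17 - -24\right)\right)} = \frac{1}{9583 + \left(-47 + \left(17 + 24\right)\right)} = \frac{1}{9583 + \left(-47 + 41\right)} = \frac{1}{9583 - 6} = \frac{1}{9577}$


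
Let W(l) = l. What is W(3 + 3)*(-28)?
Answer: -168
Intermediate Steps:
W(3 + 3)*(-28) = (3 + 3)*(-28) = 6*(-28) = -168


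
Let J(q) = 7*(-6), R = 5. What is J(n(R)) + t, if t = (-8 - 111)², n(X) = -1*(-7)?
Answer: 14119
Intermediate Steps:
n(X) = 7
J(q) = -42
t = 14161 (t = (-119)² = 14161)
J(n(R)) + t = -42 + 14161 = 14119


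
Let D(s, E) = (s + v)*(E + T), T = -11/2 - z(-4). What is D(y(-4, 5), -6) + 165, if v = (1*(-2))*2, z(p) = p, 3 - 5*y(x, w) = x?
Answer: 369/2 ≈ 184.50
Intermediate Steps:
y(x, w) = ⅗ - x/5
T = -3/2 (T = -11/2 - 1*(-4) = -11*½ + 4 = -11/2 + 4 = -3/2 ≈ -1.5000)
v = -4 (v = -2*2 = -4)
D(s, E) = (-4 + s)*(-3/2 + E) (D(s, E) = (s - 4)*(E - 3/2) = (-4 + s)*(-3/2 + E))
D(y(-4, 5), -6) + 165 = (6 - 4*(-6) - 3*(⅗ - ⅕*(-4))/2 - 6*(⅗ - ⅕*(-4))) + 165 = (6 + 24 - 3*(⅗ + ⅘)/2 - 6*(⅗ + ⅘)) + 165 = (6 + 24 - 3/2*7/5 - 6*7/5) + 165 = (6 + 24 - 21/10 - 42/5) + 165 = 39/2 + 165 = 369/2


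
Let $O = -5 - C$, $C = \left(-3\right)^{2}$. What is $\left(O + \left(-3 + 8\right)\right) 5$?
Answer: $-45$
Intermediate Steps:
$C = 9$
$O = -14$ ($O = -5 - 9 = -14$)
$\left(O + \left(-3 + 8\right)\right) 5 = \left(-14 + \left(-3 + 8\right)\right) 5 = \left(-14 + 5\right) 5 = \left(-9\right) 5 = -45$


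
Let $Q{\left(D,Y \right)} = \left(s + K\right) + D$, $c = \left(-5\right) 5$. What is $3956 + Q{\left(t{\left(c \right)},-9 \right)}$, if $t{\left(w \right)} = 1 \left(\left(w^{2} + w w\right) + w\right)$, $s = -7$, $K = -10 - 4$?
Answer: $5160$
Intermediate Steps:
$K = -14$ ($K = -10 - 4 = -14$)
$c = -25$
$t{\left(w \right)} = w + 2 w^{2}$ ($t{\left(w \right)} = 1 \left(\left(w^{2} + w^{2}\right) + w\right) = 1 \left(2 w^{2} + w\right) = 1 \left(w + 2 w^{2}\right) = w + 2 w^{2}$)
$Q{\left(D,Y \right)} = -21 + D$ ($Q{\left(D,Y \right)} = \left(-7 - 14\right) + D = -21 + D$)
$3956 + Q{\left(t{\left(c \right)},-9 \right)} = 3956 - \left(21 + 25 \left(1 + 2 \left(-25\right)\right)\right) = 3956 - \left(21 + 25 \left(1 - 50\right)\right) = 3956 - -1204 = 3956 + \left(-21 + 1225\right) = 3956 + 1204 = 5160$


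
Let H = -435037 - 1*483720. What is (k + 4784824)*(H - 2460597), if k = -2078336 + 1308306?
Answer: -13567410163076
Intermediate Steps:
k = -770030
H = -918757 (H = -435037 - 483720 = -918757)
(k + 4784824)*(H - 2460597) = (-770030 + 4784824)*(-918757 - 2460597) = 4014794*(-3379354) = -13567410163076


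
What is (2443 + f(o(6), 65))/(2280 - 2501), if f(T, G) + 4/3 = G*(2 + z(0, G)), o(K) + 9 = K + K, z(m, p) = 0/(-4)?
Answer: -7715/663 ≈ -11.637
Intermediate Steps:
z(m, p) = 0 (z(m, p) = 0*(-¼) = 0)
o(K) = -9 + 2*K (o(K) = -9 + (K + K) = -9 + 2*K)
f(T, G) = -4/3 + 2*G (f(T, G) = -4/3 + G*(2 + 0) = -4/3 + G*2 = -4/3 + 2*G)
(2443 + f(o(6), 65))/(2280 - 2501) = (2443 + (-4/3 + 2*65))/(2280 - 2501) = (2443 + (-4/3 + 130))/(-221) = (2443 + 386/3)*(-1/221) = (7715/3)*(-1/221) = -7715/663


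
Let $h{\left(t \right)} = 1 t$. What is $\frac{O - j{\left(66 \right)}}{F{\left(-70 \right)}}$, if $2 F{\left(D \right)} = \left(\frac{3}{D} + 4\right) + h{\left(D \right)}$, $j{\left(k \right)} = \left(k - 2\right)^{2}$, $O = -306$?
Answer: $\frac{616280}{4623} \approx 133.31$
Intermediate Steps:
$h{\left(t \right)} = t$
$j{\left(k \right)} = \left(-2 + k\right)^{2}$
$F{\left(D \right)} = 2 + \frac{D}{2} + \frac{3}{2 D}$ ($F{\left(D \right)} = \frac{\left(\frac{3}{D} + 4\right) + D}{2} = \frac{\left(4 + \frac{3}{D}\right) + D}{2} = \frac{4 + D + \frac{3}{D}}{2} = 2 + \frac{D}{2} + \frac{3}{2 D}$)
$\frac{O - j{\left(66 \right)}}{F{\left(-70 \right)}} = \frac{-306 - \left(-2 + 66\right)^{2}}{\frac{1}{2} \frac{1}{-70} \left(3 - 70 \left(4 - 70\right)\right)} = \frac{-306 - 64^{2}}{\frac{1}{2} \left(- \frac{1}{70}\right) \left(3 - -4620\right)} = \frac{-306 - 4096}{\frac{1}{2} \left(- \frac{1}{70}\right) \left(3 + 4620\right)} = \frac{-306 - 4096}{\frac{1}{2} \left(- \frac{1}{70}\right) 4623} = - \frac{4402}{- \frac{4623}{140}} = \left(-4402\right) \left(- \frac{140}{4623}\right) = \frac{616280}{4623}$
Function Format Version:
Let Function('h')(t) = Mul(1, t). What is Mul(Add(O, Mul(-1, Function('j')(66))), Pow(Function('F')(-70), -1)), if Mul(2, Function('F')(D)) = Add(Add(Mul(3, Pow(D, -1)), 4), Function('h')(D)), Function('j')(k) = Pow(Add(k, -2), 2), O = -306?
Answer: Rational(616280, 4623) ≈ 133.31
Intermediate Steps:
Function('h')(t) = t
Function('j')(k) = Pow(Add(-2, k), 2)
Function('F')(D) = Add(2, Mul(Rational(1, 2), D), Mul(Rational(3, 2), Pow(D, -1))) (Function('F')(D) = Mul(Rational(1, 2), Add(Add(Mul(3, Pow(D, -1)), 4), D)) = Mul(Rational(1, 2), Add(Add(4, Mul(3, Pow(D, -1))), D)) = Mul(Rational(1, 2), Add(4, D, Mul(3, Pow(D, -1)))) = Add(2, Mul(Rational(1, 2), D), Mul(Rational(3, 2), Pow(D, -1))))
Mul(Add(O, Mul(-1, Function('j')(66))), Pow(Function('F')(-70), -1)) = Mul(Add(-306, Mul(-1, Pow(Add(-2, 66), 2))), Pow(Mul(Rational(1, 2), Pow(-70, -1), Add(3, Mul(-70, Add(4, -70)))), -1)) = Mul(Add(-306, Mul(-1, Pow(64, 2))), Pow(Mul(Rational(1, 2), Rational(-1, 70), Add(3, Mul(-70, -66))), -1)) = Mul(Add(-306, Mul(-1, 4096)), Pow(Mul(Rational(1, 2), Rational(-1, 70), Add(3, 4620)), -1)) = Mul(Add(-306, -4096), Pow(Mul(Rational(1, 2), Rational(-1, 70), 4623), -1)) = Mul(-4402, Pow(Rational(-4623, 140), -1)) = Mul(-4402, Rational(-140, 4623)) = Rational(616280, 4623)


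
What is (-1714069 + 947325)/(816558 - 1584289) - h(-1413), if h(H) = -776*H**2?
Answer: 1189474462759408/767731 ≈ 1.5493e+9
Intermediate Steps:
(-1714069 + 947325)/(816558 - 1584289) - h(-1413) = (-1714069 + 947325)/(816558 - 1584289) - (-776)*(-1413)**2 = -766744/(-767731) - (-776)*1996569 = -766744*(-1/767731) - 1*(-1549337544) = 766744/767731 + 1549337544 = 1189474462759408/767731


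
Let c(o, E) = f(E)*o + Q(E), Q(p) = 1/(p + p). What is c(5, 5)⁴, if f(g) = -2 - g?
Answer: 14835483601/10000 ≈ 1.4835e+6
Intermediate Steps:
Q(p) = 1/(2*p)
c(o, E) = 1/(2*E) + o*(-2 - E) (c(o, E) = (-2 - E)*o + 1/(2*E) = o*(-2 - E) + 1/(2*E) = 1/(2*E) + o*(-2 - E))
c(5, 5)⁴ = ((½ - 1*5*5*(2 + 5))/5)⁴ = ((½ - 1*5*5*7)/5)⁴ = ((½ - 175)/5)⁴ = ((⅕)*(-349/2))⁴ = (-349/10)⁴ = 14835483601/10000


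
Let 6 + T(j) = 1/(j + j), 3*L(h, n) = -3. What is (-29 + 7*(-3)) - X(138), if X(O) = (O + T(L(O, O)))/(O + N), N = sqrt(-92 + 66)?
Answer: (-100*sqrt(26) + 14063*I)/(2*(sqrt(26) - 138*I)) ≈ -50.952 + 0.035161*I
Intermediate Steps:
L(h, n) = -1 (L(h, n) = (1/3)*(-3) = -1)
T(j) = -6 + 1/(2*j) (T(j) = -6 + 1/(j + j) = -6 + 1/(2*j))
N = I*sqrt(26) (N = sqrt(-26) = I*sqrt(26) ≈ 5.099*I)
X(O) = (-13/2 + O)/(O + I*sqrt(26)) (X(O) = (O + (-6 + (1/2)/(-1)))/(O + I*sqrt(26)) = (O + (-6 + (1/2)*(-1)))/(O + I*sqrt(26)) = (O + (-6 - 1/2))/(O + I*sqrt(26)) = (O - 13/2)/(O + I*sqrt(26)) = (-13/2 + O)/(O + I*sqrt(26)))
(-29 + 7*(-3)) - X(138) = (-29 + 7*(-3)) - (-13/2 + 138)/(138 + I*sqrt(26)) = (-29 - 21) - 263/((138 + I*sqrt(26))*2) = -50 - 263/(2*(138 + I*sqrt(26)))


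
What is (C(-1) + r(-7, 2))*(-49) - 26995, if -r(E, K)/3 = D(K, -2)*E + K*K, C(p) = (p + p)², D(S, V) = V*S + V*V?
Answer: -26603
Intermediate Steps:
D(S, V) = V² + S*V (D(S, V) = S*V + V² = V² + S*V)
C(p) = 4*p² (C(p) = (2*p)² = 4*p²)
r(E, K) = -3*K² - 3*E*(4 - 2*K) (r(E, K) = -3*((-2*(K - 2))*E + K*K) = -3*((-2*(-2 + K))*E + K²) = -3*((4 - 2*K)*E + K²) = -3*(E*(4 - 2*K) + K²) = -3*(K² + E*(4 - 2*K)) = -3*K² - 3*E*(4 - 2*K))
(C(-1) + r(-7, 2))*(-49) - 26995 = (4*(-1)² + (-3*2² + 6*(-7)*(-2 + 2)))*(-49) - 26995 = (4*1 + (-3*4 + 6*(-7)*0))*(-49) - 26995 = (4 + (-12 + 0))*(-49) - 26995 = (4 - 12)*(-49) - 26995 = -8*(-49) - 26995 = 392 - 26995 = -26603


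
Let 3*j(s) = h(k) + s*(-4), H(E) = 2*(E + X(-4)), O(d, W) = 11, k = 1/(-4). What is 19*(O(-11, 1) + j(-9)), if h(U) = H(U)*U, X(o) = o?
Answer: 10811/24 ≈ 450.46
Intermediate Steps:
k = -¼ (k = 1*(-¼) = -¼ ≈ -0.25000)
H(E) = -8 + 2*E (H(E) = 2*(E - 4) = 2*(-4 + E) = -8 + 2*E)
h(U) = U*(-8 + 2*U) (h(U) = (-8 + 2*U)*U = U*(-8 + 2*U))
j(s) = 17/24 - 4*s/3 (j(s) = (2*(-¼)*(-4 - ¼) + s*(-4))/3 = (2*(-¼)*(-17/4) - 4*s)/3 = (17/8 - 4*s)/3 = 17/24 - 4*s/3)
19*(O(-11, 1) + j(-9)) = 19*(11 + (17/24 - 4/3*(-9))) = 19*(11 + (17/24 + 12)) = 19*(11 + 305/24) = 19*(569/24) = 10811/24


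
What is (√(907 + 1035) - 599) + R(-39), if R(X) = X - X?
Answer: -599 + √1942 ≈ -554.93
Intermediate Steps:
R(X) = 0
(√(907 + 1035) - 599) + R(-39) = (√(907 + 1035) - 599) + 0 = (√1942 - 599) + 0 = (-599 + √1942) + 0 = -599 + √1942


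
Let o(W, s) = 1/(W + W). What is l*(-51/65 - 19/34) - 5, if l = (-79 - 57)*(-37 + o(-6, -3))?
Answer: -264436/39 ≈ -6780.4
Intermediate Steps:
o(W, s) = 1/(2*W)
l = 15130/3 (l = (-79 - 57)*(-37 + (½)/(-6)) = -136*(-37 + (½)*(-⅙)) = -136*(-37 - 1/12) = -136*(-445/12) = 15130/3 ≈ 5043.3)
l*(-51/65 - 19/34) - 5 = 15130*(-51/65 - 19/34)/3 - 5 = (15130/3)*(-2969/2210) - 5 = -264241/39 - 5 = -264436/39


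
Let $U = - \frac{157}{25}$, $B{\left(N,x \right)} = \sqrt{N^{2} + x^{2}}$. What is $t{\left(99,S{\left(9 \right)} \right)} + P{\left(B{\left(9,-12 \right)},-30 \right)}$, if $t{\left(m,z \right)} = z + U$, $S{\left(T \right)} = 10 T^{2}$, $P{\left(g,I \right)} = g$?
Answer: $\frac{20468}{25} \approx 818.72$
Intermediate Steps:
$U = - \frac{157}{25}$ ($U = \left(-157\right) \frac{1}{25} = - \frac{157}{25} \approx -6.28$)
$t{\left(m,z \right)} = - \frac{157}{25} + z$ ($t{\left(m,z \right)} = z - \frac{157}{25} = - \frac{157}{25} + z$)
$t{\left(99,S{\left(9 \right)} \right)} + P{\left(B{\left(9,-12 \right)},-30 \right)} = \left(- \frac{157}{25} + 10 \cdot 9^{2}\right) + \sqrt{9^{2} + \left(-12\right)^{2}} = \left(- \frac{157}{25} + 10 \cdot 81\right) + \sqrt{81 + 144} = \left(- \frac{157}{25} + 810\right) + \sqrt{225} = \frac{20093}{25} + 15 = \frac{20468}{25}$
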